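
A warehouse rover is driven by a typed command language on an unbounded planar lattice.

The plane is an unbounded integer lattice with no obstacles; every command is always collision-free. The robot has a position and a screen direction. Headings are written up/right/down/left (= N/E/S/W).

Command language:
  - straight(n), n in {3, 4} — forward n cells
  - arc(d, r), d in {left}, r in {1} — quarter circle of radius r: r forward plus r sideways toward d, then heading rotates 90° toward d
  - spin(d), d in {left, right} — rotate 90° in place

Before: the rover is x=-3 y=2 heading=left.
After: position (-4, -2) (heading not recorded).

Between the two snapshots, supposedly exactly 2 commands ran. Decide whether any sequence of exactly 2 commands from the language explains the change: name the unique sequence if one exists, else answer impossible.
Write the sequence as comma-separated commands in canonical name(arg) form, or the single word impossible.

arc(left, 1), straight(3)

key: running straight(3) before arc(left, 1) would end elsewhere — order is forced
start: x=-3 y=2 heading=left
1. arc(left, 1) → x=-4 y=1 heading=down
2. straight(3) → x=-4 y=-2 heading=down
uniquely the one of 25 2-step routes that fits.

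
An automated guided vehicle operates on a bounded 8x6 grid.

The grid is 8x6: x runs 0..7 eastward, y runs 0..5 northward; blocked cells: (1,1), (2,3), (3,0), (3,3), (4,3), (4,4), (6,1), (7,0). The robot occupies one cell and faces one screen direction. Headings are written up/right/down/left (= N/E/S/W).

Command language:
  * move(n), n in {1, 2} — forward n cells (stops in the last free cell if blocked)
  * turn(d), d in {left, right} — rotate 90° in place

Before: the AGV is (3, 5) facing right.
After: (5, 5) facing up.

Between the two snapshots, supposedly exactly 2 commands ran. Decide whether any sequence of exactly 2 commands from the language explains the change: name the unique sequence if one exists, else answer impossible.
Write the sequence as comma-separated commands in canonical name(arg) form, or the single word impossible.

move(2), turn(left)

key: position moved to (5,5) AND the heading swung to N — translation plus rotation needed
initial: (3, 5) facing right
1. move(2) → (5, 5) facing right
2. turn(left) → (5, 5) facing up
no rival 2-sequence matches.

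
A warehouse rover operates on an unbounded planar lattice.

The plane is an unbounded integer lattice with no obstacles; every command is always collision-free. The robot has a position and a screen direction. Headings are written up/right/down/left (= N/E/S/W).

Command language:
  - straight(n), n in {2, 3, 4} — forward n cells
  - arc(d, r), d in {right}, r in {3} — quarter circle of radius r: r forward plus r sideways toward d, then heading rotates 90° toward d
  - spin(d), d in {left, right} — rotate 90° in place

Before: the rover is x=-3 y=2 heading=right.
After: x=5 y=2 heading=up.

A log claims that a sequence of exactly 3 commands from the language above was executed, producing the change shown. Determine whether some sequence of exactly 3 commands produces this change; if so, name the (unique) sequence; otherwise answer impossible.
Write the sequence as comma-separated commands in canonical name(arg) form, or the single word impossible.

key: running spin(left) before straight(4) would end elsewhere — order is forced
start: x=-3 y=2 heading=right
t=1 straight(4) ⇒ x=1 y=2 heading=right
t=2 straight(4) ⇒ x=5 y=2 heading=right
t=3 spin(left) ⇒ x=5 y=2 heading=up
uniquely the one of 216 3-step routes that fits.

straight(4), straight(4), spin(left)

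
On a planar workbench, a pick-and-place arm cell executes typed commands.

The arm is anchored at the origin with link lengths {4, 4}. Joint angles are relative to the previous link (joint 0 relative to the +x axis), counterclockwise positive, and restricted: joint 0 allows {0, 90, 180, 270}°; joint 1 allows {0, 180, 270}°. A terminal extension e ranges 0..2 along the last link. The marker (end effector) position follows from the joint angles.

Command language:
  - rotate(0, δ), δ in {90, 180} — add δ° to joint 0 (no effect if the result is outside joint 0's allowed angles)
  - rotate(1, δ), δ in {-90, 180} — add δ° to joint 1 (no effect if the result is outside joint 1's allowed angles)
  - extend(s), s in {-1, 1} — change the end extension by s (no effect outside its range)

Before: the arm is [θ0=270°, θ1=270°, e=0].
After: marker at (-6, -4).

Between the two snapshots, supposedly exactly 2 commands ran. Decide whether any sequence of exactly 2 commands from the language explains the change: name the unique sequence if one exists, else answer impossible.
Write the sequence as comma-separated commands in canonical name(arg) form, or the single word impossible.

extend(1), extend(1)

initial: [θ0=270°, θ1=270°, e=0]
t=1 extend(1) ⇒ [θ0=270°, θ1=270°, e=1]
t=2 extend(1) ⇒ [θ0=270°, θ1=270°, e=2]
no other 2-command option fits: unique.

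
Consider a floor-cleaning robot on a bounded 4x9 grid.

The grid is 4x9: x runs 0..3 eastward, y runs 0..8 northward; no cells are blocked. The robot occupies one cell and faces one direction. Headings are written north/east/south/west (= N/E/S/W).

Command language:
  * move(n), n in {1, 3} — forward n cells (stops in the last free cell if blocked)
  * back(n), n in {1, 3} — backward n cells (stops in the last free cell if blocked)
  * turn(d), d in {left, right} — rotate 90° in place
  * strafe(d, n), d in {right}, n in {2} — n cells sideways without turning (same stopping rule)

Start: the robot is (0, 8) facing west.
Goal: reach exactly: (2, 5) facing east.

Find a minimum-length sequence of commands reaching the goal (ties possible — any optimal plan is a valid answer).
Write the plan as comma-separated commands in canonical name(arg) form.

from: (0, 8) facing west
step 1 (turn(right)): (0, 8) facing north
step 2 (strafe(right, 2)): (2, 8) facing north
step 3 (back(3)): (2, 5) facing north
step 4 (turn(right)): (2, 5) facing east
no 3-step plan works, so 4 is optimal.

turn(right), strafe(right, 2), back(3), turn(right)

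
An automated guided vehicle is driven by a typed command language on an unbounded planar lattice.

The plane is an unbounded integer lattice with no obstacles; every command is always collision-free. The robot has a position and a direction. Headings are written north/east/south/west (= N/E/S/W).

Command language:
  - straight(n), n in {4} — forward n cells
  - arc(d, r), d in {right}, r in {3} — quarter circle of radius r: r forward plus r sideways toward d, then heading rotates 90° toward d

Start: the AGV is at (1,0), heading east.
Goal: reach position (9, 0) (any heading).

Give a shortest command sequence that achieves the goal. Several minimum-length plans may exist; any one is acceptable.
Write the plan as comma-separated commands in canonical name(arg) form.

straight(4), straight(4)

from: at (1,0), heading east
1. straight(4) → at (5,0), heading east
2. straight(4) → at (9,0), heading east
minimal: 2 command(s), checked below 2.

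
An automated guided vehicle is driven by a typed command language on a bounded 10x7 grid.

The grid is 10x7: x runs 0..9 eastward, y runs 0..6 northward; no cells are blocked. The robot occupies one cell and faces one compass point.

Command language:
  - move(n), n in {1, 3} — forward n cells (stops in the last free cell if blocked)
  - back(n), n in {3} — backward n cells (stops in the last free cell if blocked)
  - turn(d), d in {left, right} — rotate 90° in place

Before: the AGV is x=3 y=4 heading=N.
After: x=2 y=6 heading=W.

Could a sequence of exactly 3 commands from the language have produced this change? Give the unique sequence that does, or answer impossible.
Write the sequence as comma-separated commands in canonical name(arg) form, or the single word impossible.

key: running move(1) before move(3) would end elsewhere — order is forced
start: x=3 y=4 heading=N
step 1 (move(3)): x=3 y=6 heading=N
step 2 (turn(left)): x=3 y=6 heading=W
step 3 (move(1)): x=2 y=6 heading=W
no other 3-command option fits: unique.

move(3), turn(left), move(1)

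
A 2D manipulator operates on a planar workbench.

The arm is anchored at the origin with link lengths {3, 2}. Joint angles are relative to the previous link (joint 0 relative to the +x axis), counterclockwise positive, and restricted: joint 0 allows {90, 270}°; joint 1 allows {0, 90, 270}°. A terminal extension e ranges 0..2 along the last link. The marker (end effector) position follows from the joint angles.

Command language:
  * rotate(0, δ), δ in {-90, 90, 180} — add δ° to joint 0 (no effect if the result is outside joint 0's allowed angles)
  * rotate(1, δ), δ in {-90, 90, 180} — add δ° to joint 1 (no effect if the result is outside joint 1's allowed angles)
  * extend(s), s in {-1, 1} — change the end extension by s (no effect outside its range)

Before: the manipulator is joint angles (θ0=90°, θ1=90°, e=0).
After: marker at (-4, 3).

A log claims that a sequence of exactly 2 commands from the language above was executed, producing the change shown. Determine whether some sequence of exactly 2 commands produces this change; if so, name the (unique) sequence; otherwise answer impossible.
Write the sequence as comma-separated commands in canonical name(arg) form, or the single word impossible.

from: joint angles (θ0=90°, θ1=90°, e=0)
[1] after extend(1): joint angles (θ0=90°, θ1=90°, e=1)
[2] after extend(1): joint angles (θ0=90°, θ1=90°, e=2)
all 64 alternatives checked — unique.

extend(1), extend(1)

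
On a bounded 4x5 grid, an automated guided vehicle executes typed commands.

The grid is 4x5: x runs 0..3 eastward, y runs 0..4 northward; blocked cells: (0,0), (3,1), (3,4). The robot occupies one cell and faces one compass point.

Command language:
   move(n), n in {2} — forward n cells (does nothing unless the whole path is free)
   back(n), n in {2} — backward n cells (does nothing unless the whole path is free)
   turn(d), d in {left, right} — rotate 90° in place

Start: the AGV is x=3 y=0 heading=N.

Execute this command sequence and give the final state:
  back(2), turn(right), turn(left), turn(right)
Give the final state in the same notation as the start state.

x=3 y=0 heading=E

start: x=3 y=0 heading=N
t=1 back(2) ⇒ x=3 y=0 heading=N
t=2 turn(right) ⇒ x=3 y=0 heading=E
t=3 turn(left) ⇒ x=3 y=0 heading=N
t=4 turn(right) ⇒ x=3 y=0 heading=E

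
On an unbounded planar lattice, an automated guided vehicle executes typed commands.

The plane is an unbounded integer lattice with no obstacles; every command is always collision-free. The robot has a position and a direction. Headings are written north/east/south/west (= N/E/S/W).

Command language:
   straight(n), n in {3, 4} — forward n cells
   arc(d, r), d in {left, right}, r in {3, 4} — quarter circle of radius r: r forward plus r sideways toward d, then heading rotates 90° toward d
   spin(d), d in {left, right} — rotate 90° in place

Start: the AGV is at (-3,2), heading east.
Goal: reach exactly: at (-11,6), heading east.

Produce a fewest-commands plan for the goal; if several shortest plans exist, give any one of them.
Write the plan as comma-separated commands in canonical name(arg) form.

spin(right), spin(right), straight(4), arc(right, 4), spin(right)

start: at (-3,2), heading east
t=1 spin(right) ⇒ at (-3,2), heading south
t=2 spin(right) ⇒ at (-3,2), heading west
t=3 straight(4) ⇒ at (-7,2), heading west
t=4 arc(right, 4) ⇒ at (-11,6), heading north
t=5 spin(right) ⇒ at (-11,6), heading east
no 4-step plan works, so 5 is optimal.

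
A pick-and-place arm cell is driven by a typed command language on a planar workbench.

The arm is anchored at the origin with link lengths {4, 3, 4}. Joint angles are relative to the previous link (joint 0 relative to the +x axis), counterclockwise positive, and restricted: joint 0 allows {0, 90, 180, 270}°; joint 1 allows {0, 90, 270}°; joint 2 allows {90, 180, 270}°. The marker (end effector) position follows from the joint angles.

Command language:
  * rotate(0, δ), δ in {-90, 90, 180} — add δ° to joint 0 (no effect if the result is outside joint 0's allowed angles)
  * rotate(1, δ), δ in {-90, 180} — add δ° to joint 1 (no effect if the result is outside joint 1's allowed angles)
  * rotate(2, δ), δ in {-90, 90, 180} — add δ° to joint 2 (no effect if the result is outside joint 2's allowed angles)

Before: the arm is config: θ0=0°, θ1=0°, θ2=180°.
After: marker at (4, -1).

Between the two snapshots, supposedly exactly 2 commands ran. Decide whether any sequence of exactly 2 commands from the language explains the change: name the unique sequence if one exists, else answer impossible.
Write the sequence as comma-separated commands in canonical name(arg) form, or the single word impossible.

key: order matters: swapping rotate(1, -90) and rotate(1, 180) lands elsewhere
begin: config: θ0=0°, θ1=0°, θ2=180°
t=1 rotate(1, -90) ⇒ config: θ0=0°, θ1=270°, θ2=180°
t=2 rotate(1, 180) ⇒ config: θ0=0°, θ1=90°, θ2=180°
all 64 alternatives checked — unique.

rotate(1, -90), rotate(1, 180)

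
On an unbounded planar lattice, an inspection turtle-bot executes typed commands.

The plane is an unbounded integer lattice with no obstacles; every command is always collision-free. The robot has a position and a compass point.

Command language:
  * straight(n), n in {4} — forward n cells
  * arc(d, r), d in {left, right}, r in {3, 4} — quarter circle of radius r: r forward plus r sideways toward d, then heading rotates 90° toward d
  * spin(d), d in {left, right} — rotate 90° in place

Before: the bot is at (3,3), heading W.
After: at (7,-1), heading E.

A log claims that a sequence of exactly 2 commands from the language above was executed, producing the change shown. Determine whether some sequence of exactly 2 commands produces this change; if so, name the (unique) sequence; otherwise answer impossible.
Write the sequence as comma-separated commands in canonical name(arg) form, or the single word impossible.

key: order matters: swapping spin(left) and arc(left, 4) lands elsewhere
initial: at (3,3), heading W
t=1 spin(left) ⇒ at (3,3), heading S
t=2 arc(left, 4) ⇒ at (7,-1), heading E
uniquely the one of 49 2-step routes that fits.

spin(left), arc(left, 4)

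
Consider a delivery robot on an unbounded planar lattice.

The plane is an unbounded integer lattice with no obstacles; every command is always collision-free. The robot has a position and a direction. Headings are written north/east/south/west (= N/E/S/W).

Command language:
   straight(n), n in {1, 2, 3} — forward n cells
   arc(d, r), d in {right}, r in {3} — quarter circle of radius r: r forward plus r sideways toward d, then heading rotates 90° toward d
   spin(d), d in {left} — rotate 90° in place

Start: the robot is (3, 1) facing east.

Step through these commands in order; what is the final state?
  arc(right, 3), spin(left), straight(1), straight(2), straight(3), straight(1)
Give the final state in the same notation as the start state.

(13, -2) facing east

begin: (3, 1) facing east
step 1 (arc(right, 3)): (6, -2) facing south
step 2 (spin(left)): (6, -2) facing east
step 3 (straight(1)): (7, -2) facing east
step 4 (straight(2)): (9, -2) facing east
step 5 (straight(3)): (12, -2) facing east
step 6 (straight(1)): (13, -2) facing east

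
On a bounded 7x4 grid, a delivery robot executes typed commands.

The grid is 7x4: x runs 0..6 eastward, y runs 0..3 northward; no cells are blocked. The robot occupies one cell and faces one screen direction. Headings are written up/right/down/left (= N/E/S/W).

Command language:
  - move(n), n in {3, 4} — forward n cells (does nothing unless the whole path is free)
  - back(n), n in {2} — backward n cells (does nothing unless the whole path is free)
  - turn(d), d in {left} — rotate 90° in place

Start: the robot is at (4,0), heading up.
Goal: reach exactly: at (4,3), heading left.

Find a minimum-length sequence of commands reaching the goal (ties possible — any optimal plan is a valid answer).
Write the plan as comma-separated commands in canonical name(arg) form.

initial: at (4,0), heading up
step 1 (move(3)): at (4,3), heading up
step 2 (turn(left)): at (4,3), heading left
no 1-step plan works, so 2 is optimal.

move(3), turn(left)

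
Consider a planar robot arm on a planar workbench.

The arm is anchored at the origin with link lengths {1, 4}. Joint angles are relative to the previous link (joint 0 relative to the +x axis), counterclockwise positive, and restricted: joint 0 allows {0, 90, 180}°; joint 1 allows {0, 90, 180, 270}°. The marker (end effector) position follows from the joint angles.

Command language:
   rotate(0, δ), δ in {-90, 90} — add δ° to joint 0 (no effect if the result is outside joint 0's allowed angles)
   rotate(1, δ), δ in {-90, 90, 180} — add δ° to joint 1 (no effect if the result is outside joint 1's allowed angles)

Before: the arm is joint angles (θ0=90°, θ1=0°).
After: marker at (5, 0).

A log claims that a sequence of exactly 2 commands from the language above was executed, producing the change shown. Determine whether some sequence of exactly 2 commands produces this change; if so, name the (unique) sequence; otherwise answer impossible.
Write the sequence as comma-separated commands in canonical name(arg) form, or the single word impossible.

start: joint angles (θ0=90°, θ1=0°)
1. rotate(0, -90) → joint angles (θ0=0°, θ1=0°)
2. rotate(0, -90) → joint angles (θ0=0°, θ1=0°)
uniquely the one of 25 2-step routes that fits.

rotate(0, -90), rotate(0, -90)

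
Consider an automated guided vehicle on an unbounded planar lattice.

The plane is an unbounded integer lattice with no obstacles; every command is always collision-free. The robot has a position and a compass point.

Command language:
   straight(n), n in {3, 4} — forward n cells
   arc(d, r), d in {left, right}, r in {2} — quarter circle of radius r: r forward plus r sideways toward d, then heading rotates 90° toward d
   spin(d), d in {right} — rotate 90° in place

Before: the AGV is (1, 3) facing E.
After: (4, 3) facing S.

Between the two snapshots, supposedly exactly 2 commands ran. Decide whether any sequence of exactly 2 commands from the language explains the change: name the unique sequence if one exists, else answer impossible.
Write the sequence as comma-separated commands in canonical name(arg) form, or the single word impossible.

straight(3), spin(right)

key: position moved to (4,3) AND the heading swung to S — translation plus rotation needed
begin: (1, 3) facing E
step 1 (straight(3)): (4, 3) facing E
step 2 (spin(right)): (4, 3) facing S
no other 2-command option fits: unique.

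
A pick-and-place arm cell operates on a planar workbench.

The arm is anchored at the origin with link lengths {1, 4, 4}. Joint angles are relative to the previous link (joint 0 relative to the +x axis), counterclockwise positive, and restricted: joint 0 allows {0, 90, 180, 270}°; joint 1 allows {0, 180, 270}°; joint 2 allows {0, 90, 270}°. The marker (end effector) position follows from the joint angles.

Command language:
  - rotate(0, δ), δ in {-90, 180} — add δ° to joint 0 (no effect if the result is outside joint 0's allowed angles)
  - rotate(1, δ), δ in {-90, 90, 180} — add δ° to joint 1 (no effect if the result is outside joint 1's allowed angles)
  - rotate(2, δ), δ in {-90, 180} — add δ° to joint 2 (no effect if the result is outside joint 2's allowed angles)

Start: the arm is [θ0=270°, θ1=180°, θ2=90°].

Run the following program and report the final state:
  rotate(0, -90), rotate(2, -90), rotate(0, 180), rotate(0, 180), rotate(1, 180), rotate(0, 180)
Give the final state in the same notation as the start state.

[θ0=0°, θ1=0°, θ2=0°]

start: [θ0=270°, θ1=180°, θ2=90°]
step 1 (rotate(0, -90)): [θ0=180°, θ1=180°, θ2=90°]
step 2 (rotate(2, -90)): [θ0=180°, θ1=180°, θ2=0°]
step 3 (rotate(0, 180)): [θ0=0°, θ1=180°, θ2=0°]
step 4 (rotate(0, 180)): [θ0=180°, θ1=180°, θ2=0°]
step 5 (rotate(1, 180)): [θ0=180°, θ1=0°, θ2=0°]
step 6 (rotate(0, 180)): [θ0=0°, θ1=0°, θ2=0°]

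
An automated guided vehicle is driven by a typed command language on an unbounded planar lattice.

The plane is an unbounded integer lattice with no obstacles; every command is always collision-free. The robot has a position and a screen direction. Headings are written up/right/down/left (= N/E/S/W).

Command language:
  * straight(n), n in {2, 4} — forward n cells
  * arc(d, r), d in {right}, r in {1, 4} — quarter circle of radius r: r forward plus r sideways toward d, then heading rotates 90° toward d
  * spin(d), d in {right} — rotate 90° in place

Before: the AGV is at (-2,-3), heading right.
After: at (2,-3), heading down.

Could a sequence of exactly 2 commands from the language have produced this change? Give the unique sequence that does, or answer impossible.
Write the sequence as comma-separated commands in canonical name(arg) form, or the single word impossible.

key: order matters: swapping straight(4) and spin(right) lands elsewhere
initial: at (-2,-3), heading right
1. straight(4) → at (2,-3), heading right
2. spin(right) → at (2,-3), heading down
no other 2-command option fits: unique.

straight(4), spin(right)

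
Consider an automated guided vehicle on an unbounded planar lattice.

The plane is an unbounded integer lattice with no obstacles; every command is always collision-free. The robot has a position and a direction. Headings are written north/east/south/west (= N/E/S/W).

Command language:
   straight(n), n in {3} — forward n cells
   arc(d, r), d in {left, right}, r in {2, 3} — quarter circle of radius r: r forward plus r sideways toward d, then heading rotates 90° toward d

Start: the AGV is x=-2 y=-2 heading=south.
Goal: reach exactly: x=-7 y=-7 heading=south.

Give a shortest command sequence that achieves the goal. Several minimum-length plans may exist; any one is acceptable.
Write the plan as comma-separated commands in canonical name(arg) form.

arc(right, 2), arc(left, 3)

begin: x=-2 y=-2 heading=south
1. arc(right, 2) → x=-4 y=-4 heading=west
2. arc(left, 3) → x=-7 y=-7 heading=south
shorter routes all fall short; 2 is best.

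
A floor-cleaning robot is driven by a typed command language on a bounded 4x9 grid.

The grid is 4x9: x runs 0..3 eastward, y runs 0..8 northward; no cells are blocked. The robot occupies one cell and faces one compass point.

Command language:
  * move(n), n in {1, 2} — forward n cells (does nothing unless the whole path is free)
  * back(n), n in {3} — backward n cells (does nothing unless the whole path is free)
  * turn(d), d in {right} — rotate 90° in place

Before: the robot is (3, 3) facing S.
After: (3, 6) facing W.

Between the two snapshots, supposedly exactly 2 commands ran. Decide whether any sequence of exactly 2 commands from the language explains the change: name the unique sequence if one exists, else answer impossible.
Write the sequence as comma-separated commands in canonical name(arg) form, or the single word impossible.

key: order matters: swapping back(3) and turn(right) lands elsewhere
initial: (3, 3) facing S
t=1 back(3) ⇒ (3, 6) facing S
t=2 turn(right) ⇒ (3, 6) facing W
no other 2-command option fits: unique.

back(3), turn(right)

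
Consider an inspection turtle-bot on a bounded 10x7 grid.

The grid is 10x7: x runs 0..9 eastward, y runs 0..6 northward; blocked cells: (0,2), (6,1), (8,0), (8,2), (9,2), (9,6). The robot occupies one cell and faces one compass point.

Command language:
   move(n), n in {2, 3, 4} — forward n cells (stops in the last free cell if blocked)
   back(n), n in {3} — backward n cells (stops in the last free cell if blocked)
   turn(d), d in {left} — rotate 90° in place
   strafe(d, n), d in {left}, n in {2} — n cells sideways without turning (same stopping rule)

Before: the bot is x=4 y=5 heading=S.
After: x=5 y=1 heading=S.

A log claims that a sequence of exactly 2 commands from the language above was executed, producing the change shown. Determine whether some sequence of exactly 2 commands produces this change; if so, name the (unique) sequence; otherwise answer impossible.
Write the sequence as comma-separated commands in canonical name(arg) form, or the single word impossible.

move(4), strafe(left, 2)

key: order matters: swapping move(4) and strafe(left, 2) lands elsewhere
begin: x=4 y=5 heading=S
[1] after move(4): x=4 y=1 heading=S
[2] after strafe(left, 2): x=5 y=1 heading=S
all 36 alternatives checked — unique.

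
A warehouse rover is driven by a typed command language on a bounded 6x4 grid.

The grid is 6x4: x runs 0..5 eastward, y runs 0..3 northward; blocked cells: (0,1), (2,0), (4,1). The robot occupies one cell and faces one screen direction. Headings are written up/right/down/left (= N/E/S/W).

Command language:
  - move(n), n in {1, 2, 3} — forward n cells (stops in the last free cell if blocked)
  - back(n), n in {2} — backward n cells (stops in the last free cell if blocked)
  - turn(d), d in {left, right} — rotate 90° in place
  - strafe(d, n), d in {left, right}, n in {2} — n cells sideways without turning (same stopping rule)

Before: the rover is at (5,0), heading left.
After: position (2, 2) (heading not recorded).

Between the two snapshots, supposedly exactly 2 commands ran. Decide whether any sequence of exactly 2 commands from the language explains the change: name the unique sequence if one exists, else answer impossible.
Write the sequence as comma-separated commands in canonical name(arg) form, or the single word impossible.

strafe(right, 2), move(3)

key: order matters: swapping strafe(right, 2) and move(3) lands elsewhere
from: at (5,0), heading left
step 1 (strafe(right, 2)): at (5,2), heading left
step 2 (move(3)): at (2,2), heading left
all 64 alternatives checked — unique.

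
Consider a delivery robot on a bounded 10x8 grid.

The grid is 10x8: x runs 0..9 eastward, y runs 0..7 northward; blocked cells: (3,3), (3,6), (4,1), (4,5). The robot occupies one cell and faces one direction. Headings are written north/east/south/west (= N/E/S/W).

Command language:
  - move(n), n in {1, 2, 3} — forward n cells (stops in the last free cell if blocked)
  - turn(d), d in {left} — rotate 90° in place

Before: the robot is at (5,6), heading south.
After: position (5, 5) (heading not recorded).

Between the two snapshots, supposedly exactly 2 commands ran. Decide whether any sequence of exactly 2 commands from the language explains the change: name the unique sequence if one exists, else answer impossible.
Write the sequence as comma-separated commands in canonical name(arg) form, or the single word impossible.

key: order matters: swapping move(1) and turn(left) lands elsewhere
t0: at (5,6), heading south
t=1 move(1) ⇒ at (5,5), heading south
t=2 turn(left) ⇒ at (5,5), heading east
all 16 alternatives checked — unique.

move(1), turn(left)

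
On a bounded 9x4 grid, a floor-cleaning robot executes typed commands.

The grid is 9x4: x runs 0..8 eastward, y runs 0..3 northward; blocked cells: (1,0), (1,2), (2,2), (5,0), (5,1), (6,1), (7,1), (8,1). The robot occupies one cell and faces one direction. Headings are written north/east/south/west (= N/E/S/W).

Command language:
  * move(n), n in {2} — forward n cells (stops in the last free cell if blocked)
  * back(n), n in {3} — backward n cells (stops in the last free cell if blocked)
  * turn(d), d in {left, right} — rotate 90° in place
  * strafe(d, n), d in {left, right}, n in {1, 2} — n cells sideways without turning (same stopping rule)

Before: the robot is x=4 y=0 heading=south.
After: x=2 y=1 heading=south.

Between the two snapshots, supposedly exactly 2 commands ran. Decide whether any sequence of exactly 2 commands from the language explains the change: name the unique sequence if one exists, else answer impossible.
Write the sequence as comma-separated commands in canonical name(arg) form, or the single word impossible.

strafe(right, 2), back(3)

key: heading stays S — no command in the sequence turns
begin: x=4 y=0 heading=south
1. strafe(right, 2) → x=2 y=0 heading=south
2. back(3) → x=2 y=1 heading=south
uniquely the one of 64 2-step routes that fits.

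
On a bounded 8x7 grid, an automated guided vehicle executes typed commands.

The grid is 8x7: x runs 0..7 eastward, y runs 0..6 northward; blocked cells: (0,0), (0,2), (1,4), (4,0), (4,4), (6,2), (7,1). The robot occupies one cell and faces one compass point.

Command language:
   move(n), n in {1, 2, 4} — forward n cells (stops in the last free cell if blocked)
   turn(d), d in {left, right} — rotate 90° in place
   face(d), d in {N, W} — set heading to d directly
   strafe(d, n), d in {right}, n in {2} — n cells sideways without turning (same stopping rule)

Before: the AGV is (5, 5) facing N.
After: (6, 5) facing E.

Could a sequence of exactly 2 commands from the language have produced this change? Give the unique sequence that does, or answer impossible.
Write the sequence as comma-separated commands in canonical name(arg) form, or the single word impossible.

key: cell and facing (now E) both changed — the 2 commands mix motion and turning
initial: (5, 5) facing N
[1] after turn(right): (5, 5) facing E
[2] after move(1): (6, 5) facing E
no other 2-command option fits: unique.

turn(right), move(1)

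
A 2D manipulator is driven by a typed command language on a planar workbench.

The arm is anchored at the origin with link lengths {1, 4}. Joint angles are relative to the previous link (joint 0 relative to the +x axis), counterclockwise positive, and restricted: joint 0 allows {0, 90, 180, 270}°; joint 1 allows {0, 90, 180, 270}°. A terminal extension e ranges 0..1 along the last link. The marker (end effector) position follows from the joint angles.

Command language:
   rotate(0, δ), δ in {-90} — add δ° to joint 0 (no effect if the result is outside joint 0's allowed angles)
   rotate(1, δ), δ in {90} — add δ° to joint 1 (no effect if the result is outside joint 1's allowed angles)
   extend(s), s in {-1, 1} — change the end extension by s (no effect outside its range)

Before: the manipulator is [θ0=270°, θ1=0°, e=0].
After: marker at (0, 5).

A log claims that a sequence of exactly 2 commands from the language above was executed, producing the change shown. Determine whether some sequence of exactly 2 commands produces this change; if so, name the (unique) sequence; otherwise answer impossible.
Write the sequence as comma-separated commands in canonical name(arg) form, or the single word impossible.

begin: [θ0=270°, θ1=0°, e=0]
step 1 (rotate(0, -90)): [θ0=180°, θ1=0°, e=0]
step 2 (rotate(0, -90)): [θ0=90°, θ1=0°, e=0]
all 16 alternatives checked — unique.

rotate(0, -90), rotate(0, -90)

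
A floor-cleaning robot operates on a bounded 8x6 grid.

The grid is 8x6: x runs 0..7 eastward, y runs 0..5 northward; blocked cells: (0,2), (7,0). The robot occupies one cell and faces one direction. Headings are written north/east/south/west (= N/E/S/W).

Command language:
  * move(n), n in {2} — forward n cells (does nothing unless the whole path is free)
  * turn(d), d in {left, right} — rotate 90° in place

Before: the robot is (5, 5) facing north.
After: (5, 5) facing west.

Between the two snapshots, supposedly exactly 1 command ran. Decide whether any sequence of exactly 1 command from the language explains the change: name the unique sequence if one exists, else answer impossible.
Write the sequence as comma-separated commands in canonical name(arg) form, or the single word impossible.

key: (5,5) unchanged — the single command moves nothing
start: (5, 5) facing north
1. turn(left) → (5, 5) facing west
uniquely the one of 3 1-step routes that fits.

turn(left)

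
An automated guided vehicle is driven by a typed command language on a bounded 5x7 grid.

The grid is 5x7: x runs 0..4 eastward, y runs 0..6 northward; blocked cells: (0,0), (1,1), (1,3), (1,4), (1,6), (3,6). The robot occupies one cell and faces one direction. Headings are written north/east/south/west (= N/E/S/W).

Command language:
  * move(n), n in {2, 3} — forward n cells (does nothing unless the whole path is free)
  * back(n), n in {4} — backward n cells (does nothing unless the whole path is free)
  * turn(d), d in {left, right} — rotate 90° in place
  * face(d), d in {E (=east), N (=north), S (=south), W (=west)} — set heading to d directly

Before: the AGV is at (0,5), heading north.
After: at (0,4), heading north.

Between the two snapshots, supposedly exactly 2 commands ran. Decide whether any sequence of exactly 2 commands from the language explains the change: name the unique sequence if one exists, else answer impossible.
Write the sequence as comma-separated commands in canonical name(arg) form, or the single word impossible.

back(4), move(3)

key: order matters: swapping back(4) and move(3) lands elsewhere
start: at (0,5), heading north
1. back(4) → at (0,1), heading north
2. move(3) → at (0,4), heading north
no other 2-command option fits: unique.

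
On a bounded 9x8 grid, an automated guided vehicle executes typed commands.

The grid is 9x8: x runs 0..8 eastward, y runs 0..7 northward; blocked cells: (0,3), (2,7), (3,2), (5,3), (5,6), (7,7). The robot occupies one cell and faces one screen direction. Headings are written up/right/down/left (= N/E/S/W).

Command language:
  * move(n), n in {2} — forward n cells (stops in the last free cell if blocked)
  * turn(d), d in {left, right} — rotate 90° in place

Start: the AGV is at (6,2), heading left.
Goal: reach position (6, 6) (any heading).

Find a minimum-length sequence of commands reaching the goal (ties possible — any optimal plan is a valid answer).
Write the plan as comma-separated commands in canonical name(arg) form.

initial: at (6,2), heading left
t=1 turn(right) ⇒ at (6,2), heading up
t=2 move(2) ⇒ at (6,4), heading up
t=3 move(2) ⇒ at (6,6), heading up
minimal: 3 command(s), checked below 3.

turn(right), move(2), move(2)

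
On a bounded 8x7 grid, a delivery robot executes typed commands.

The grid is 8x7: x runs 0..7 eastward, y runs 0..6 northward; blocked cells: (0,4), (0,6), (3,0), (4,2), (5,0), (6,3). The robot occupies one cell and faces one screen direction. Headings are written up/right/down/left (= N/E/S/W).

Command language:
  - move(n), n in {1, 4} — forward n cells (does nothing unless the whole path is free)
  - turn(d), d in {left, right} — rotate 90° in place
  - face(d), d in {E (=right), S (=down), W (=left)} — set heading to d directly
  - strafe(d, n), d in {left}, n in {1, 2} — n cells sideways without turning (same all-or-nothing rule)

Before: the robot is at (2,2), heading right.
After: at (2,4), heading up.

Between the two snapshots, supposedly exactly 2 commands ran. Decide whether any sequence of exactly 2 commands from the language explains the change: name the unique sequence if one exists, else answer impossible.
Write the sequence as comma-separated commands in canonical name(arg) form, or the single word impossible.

strafe(left, 2), turn(left)

key: position moved to (2,4) AND the heading swung to N — translation plus rotation needed
start: at (2,2), heading right
1. strafe(left, 2) → at (2,4), heading right
2. turn(left) → at (2,4), heading up
all 81 alternatives checked — unique.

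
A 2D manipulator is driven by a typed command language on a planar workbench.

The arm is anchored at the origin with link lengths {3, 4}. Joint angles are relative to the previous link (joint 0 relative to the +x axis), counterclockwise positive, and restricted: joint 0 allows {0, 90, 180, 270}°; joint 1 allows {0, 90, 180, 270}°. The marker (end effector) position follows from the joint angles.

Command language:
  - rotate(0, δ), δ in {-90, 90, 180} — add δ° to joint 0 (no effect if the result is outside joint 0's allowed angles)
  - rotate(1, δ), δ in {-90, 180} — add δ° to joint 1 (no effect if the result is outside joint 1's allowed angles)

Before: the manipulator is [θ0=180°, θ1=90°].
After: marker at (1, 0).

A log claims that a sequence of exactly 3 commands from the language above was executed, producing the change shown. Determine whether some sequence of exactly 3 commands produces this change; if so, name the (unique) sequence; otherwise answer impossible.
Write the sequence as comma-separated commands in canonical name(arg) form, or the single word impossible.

rotate(1, -90), rotate(1, -90), rotate(1, -90)

t0: [θ0=180°, θ1=90°]
step 1 (rotate(1, -90)): [θ0=180°, θ1=0°]
step 2 (rotate(1, -90)): [θ0=180°, θ1=270°]
step 3 (rotate(1, -90)): [θ0=180°, θ1=180°]
all 125 alternatives checked — unique.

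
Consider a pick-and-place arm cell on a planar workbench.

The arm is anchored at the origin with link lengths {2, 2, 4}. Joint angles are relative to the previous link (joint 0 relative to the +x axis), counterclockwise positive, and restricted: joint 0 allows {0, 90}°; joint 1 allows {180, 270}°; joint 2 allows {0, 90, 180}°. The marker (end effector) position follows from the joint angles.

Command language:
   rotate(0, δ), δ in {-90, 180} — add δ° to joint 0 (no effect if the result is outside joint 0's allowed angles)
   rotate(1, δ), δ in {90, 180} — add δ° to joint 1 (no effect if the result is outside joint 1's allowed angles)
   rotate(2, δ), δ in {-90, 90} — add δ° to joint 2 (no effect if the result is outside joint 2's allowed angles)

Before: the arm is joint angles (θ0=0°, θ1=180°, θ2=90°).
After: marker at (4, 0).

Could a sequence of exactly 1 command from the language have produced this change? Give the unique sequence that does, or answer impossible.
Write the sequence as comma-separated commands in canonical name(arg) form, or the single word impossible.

rotate(2, 90)

start: joint angles (θ0=0°, θ1=180°, θ2=90°)
step 1 (rotate(2, 90)): joint angles (θ0=0°, θ1=180°, θ2=180°)
no other 1-command option fits: unique.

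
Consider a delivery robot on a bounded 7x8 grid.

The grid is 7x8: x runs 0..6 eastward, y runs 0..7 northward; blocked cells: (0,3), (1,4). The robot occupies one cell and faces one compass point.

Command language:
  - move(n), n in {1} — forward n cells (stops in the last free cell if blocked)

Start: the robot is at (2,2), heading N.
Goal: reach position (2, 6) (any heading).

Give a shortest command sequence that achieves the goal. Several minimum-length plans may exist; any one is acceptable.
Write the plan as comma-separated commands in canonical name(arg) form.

initial: at (2,2), heading N
1. move(1) → at (2,3), heading N
2. move(1) → at (2,4), heading N
3. move(1) → at (2,5), heading N
4. move(1) → at (2,6), heading N
shorter routes all fall short; 4 is best.

move(1), move(1), move(1), move(1)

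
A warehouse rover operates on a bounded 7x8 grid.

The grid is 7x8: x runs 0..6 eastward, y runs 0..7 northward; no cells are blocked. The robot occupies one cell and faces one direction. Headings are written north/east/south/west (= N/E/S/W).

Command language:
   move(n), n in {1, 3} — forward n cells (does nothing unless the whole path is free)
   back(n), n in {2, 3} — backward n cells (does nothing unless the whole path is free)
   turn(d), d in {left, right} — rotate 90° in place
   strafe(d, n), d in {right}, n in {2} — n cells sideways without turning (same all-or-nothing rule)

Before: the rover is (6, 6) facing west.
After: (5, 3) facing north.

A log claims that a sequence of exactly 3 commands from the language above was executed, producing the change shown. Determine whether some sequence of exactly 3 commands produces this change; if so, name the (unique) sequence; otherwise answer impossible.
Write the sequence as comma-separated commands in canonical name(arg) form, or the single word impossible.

move(1), turn(right), back(3)

key: order matters: swapping move(1) and back(3) lands elsewhere
from: (6, 6) facing west
t=1 move(1) ⇒ (5, 6) facing west
t=2 turn(right) ⇒ (5, 6) facing north
t=3 back(3) ⇒ (5, 3) facing north
all 343 alternatives checked — unique.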